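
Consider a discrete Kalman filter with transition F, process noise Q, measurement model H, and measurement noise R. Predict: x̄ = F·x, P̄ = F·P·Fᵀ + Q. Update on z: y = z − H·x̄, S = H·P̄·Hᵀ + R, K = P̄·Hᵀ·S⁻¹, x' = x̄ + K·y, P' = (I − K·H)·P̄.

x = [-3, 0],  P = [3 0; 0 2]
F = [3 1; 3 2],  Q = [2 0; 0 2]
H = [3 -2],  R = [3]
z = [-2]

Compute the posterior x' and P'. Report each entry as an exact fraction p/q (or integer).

x̄ = F·x = [-9, -9]
P̄ = F·P·Fᵀ + Q = [31 31; 31 37]
y = z − H·x̄ = [7]
S = H·P̄·Hᵀ + R = [58]
K = P̄·Hᵀ·S⁻¹ = [31/58; 19/58]
x' = x̄ + K·y = [-305/58, -389/58]
P' = (I − K·H)·P̄ = [837/58 1209/58; 1209/58 1785/58]

x' = [-305/58, -389/58]
P' = [837/58 1209/58; 1209/58 1785/58]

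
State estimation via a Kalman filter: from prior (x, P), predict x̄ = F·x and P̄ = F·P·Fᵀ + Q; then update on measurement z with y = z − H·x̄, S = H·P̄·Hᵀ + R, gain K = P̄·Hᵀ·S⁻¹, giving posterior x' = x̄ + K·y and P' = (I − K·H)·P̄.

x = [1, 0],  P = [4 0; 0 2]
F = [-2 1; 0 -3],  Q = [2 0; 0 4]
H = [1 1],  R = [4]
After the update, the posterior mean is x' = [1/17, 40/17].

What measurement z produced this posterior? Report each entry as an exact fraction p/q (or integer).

z = [3]

x̄ = F·x = [-2, 0]
P̄ = F·P·Fᵀ + Q = [20 -6; -6 22]
S = H·P̄·Hᵀ + R = [34]
K = P̄·Hᵀ·S⁻¹ = [7/17; 8/17]
x' − x̄ = [35/17, 40/17] = K·y
y = (KᵀK)⁻¹·Kᵀ·(x' − x̄) = [5]
z = y + H·x̄ = [5] + [-2] = [3]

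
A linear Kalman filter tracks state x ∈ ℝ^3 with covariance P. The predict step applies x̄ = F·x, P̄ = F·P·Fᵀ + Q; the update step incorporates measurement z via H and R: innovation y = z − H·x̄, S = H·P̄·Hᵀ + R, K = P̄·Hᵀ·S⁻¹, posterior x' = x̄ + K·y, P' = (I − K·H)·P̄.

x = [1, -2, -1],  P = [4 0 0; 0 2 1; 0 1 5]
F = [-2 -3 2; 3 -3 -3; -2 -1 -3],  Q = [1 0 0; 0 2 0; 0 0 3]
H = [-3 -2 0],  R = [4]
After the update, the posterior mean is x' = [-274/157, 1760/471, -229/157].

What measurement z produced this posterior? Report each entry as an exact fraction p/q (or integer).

x̄ = F·x = [2, 12, 3]
P̄ = F·P·Fᵀ + Q = [43 -33 -1; -33 119 39; -1 39 72]
S = H·P̄·Hᵀ + R = [471]
K = P̄·Hᵀ·S⁻¹ = [-21/157; -139/471; -25/157]
x' − x̄ = [-588/157, -3892/471, -700/157] = K·y
y = (KᵀK)⁻¹·Kᵀ·(x' − x̄) = [28]
z = y + H·x̄ = [28] + [-30] = [-2]

z = [-2]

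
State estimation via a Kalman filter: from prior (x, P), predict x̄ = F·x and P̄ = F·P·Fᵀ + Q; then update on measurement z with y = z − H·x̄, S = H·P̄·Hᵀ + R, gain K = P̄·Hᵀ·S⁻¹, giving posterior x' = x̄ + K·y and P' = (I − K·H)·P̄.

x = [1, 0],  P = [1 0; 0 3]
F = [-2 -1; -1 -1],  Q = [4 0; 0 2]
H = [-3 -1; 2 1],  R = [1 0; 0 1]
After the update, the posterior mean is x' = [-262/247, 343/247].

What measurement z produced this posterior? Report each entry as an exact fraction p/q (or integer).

z = [3, 1]

x̄ = F·x = [-2, -1]
P̄ = F·P·Fᵀ + Q = [11 5; 5 6]
S = H·P̄·Hᵀ + R = [136 -97; -97 71]
K = P̄·Hᵀ·S⁻¹ = [-79/247 -14/247; 61/247 139/247]
x' − x̄ = [232/247, 590/247] = K·y
y = (KᵀK)⁻¹·Kᵀ·(x' − x̄) = [-4, 6]
z = y + H·x̄ = [-4, 6] + [7, -5] = [3, 1]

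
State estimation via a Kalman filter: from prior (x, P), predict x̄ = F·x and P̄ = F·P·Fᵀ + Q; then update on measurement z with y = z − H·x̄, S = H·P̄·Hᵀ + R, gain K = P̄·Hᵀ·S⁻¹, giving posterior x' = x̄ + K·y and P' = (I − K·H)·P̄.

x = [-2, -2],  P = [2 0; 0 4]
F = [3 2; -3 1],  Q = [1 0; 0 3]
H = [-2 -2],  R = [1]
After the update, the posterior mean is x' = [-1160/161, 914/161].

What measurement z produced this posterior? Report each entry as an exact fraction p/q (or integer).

z = [3]

x̄ = F·x = [-10, 4]
P̄ = F·P·Fᵀ + Q = [35 -10; -10 25]
S = H·P̄·Hᵀ + R = [161]
K = P̄·Hᵀ·S⁻¹ = [-50/161; -30/161]
x' − x̄ = [450/161, 270/161] = K·y
y = (KᵀK)⁻¹·Kᵀ·(x' − x̄) = [-9]
z = y + H·x̄ = [-9] + [12] = [3]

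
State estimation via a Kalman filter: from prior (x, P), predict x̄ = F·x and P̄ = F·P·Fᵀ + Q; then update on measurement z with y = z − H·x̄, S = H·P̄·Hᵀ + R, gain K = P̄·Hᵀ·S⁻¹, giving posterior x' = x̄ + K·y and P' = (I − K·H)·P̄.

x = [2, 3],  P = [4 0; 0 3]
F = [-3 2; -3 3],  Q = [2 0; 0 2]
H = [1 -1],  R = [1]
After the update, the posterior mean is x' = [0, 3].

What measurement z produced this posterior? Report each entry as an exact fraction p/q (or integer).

x̄ = F·x = [0, 3]
P̄ = F·P·Fᵀ + Q = [50 54; 54 65]
S = H·P̄·Hᵀ + R = [8]
K = P̄·Hᵀ·S⁻¹ = [-1/2; -11/8]
x' − x̄ = [0, 0] = K·y
y = (KᵀK)⁻¹·Kᵀ·(x' − x̄) = [0]
z = y + H·x̄ = [0] + [-3] = [-3]

z = [-3]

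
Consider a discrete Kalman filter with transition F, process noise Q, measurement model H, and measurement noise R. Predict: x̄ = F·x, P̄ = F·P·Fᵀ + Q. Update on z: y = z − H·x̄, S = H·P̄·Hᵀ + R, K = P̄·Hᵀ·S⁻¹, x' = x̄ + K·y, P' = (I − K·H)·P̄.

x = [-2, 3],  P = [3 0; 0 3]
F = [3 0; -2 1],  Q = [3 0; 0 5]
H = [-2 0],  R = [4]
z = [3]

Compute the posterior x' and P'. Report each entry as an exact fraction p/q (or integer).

x' = [-51/31, 136/31]
P' = [30/31 -18/31; -18/31 296/31]

x̄ = F·x = [-6, 7]
P̄ = F·P·Fᵀ + Q = [30 -18; -18 20]
y = z − H·x̄ = [-9]
S = H·P̄·Hᵀ + R = [124]
K = P̄·Hᵀ·S⁻¹ = [-15/31; 9/31]
x' = x̄ + K·y = [-51/31, 136/31]
P' = (I − K·H)·P̄ = [30/31 -18/31; -18/31 296/31]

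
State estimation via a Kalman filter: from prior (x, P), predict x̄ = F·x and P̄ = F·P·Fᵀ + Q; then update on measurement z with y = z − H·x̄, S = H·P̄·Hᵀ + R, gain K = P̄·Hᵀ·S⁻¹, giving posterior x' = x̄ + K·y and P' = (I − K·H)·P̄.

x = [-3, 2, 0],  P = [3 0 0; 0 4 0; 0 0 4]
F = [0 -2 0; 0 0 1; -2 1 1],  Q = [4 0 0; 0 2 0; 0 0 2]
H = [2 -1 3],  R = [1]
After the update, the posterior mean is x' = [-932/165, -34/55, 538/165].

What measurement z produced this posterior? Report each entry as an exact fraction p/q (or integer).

z = [-1]

x̄ = F·x = [-4, 0, 8]
P̄ = F·P·Fᵀ + Q = [20 0 -8; 0 6 4; -8 4 22]
S = H·P̄·Hᵀ + R = [165]
K = P̄·Hᵀ·S⁻¹ = [16/165; 2/55; 46/165]
x' − x̄ = [-272/165, -34/55, -782/165] = K·y
y = (KᵀK)⁻¹·Kᵀ·(x' − x̄) = [-17]
z = y + H·x̄ = [-17] + [16] = [-1]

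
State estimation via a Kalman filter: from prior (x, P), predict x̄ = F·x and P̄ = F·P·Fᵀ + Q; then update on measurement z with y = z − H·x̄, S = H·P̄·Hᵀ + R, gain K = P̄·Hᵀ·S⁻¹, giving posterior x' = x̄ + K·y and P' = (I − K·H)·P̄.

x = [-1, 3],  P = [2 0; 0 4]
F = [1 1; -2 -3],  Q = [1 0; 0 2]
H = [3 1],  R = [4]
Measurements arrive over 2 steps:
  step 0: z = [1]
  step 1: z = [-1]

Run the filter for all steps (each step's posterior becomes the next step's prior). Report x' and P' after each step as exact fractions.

step 0: x̄ = F·x = [2, -7]
step 0: P̄ = F·P·Fᵀ + Q = [7 -16; -16 46]
step 0: y = z − H·x̄ = [2]
step 0: S = H·P̄·Hᵀ + R = [17]
step 0: K = P̄·Hᵀ·S⁻¹ = [5/17; -2/17]
step 0: x' = x̄ + K·y = [44/17, -123/17]
step 0: P' = (I − K·H)·P̄ = [94/17 -262/17; -262/17 778/17]
step 1: x̄ = F·x = [-79/17, 281/17]
step 1: P̄ = F·P·Fᵀ + Q = [365/17 -1212/17; -1212/17 4268/17]
step 1: y = z − H·x̄ = [-61/17]
step 1: S = H·P̄·Hᵀ + R = [349/17]
step 1: K = P̄·Hᵀ·S⁻¹ = [-117/349; 632/349]
step 1: x' = x̄ + K·y = [-1202/349, 3501/349]
step 1: P' = (I − K·H)·P̄ = [6688/349 -20532/349; -20532/349 64124/349]

step 0: x' = [44/17, -123/17], P' = [94/17 -262/17; -262/17 778/17]
step 1: x' = [-1202/349, 3501/349], P' = [6688/349 -20532/349; -20532/349 64124/349]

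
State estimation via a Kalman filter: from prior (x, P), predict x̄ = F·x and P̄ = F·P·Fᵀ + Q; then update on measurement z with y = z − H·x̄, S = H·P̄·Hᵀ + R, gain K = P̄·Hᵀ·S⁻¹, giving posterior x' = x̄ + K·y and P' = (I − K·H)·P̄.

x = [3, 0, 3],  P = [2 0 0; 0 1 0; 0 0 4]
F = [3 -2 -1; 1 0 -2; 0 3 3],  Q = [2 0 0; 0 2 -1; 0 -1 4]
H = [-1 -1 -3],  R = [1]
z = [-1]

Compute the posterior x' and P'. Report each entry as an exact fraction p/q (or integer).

x' = [477/65, 409/260, -13/5]
P' = [1784/65 787/65 -66/5; 787/65 3519/260 -43/5; -66/5 -43/5 37/5]

x̄ = F·x = [6, -3, 9]
P̄ = F·P·Fᵀ + Q = [28 14 -18; 14 20 -25; -18 -25 49]
y = z − H·x̄ = [29]
S = H·P̄·Hᵀ + R = [260]
K = P̄·Hᵀ·S⁻¹ = [3/65; 41/260; -2/5]
x' = x̄ + K·y = [477/65, 409/260, -13/5]
P' = (I − K·H)·P̄ = [1784/65 787/65 -66/5; 787/65 3519/260 -43/5; -66/5 -43/5 37/5]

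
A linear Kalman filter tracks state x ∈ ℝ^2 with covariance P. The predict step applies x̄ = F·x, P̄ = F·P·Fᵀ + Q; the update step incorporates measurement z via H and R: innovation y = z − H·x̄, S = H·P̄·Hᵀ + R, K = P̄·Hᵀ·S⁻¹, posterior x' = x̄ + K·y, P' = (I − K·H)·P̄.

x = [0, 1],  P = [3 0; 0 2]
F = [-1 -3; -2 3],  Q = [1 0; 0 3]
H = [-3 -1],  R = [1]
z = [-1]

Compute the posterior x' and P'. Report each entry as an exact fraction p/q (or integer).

x̄ = F·x = [-3, 3]
P̄ = F·P·Fᵀ + Q = [22 -12; -12 33]
y = z − H·x̄ = [-7]
S = H·P̄·Hᵀ + R = [160]
K = P̄·Hᵀ·S⁻¹ = [-27/80; 3/160]
x' = x̄ + K·y = [-51/80, 459/160]
P' = (I − K·H)·P̄ = [151/40 -879/80; -879/80 5271/160]

x' = [-51/80, 459/160]
P' = [151/40 -879/80; -879/80 5271/160]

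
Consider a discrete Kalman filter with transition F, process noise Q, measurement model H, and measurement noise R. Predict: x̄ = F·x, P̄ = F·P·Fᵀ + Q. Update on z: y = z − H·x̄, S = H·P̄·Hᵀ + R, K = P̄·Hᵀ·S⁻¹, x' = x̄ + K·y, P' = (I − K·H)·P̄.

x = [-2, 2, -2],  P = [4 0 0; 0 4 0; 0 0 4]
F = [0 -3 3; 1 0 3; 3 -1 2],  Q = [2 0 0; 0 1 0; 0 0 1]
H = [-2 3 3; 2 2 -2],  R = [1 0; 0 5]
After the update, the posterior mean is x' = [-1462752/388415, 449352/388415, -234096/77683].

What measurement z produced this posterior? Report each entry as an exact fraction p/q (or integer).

z = [2, 1]

x̄ = F·x = [-12, -8, -12]
P̄ = F·P·Fᵀ + Q = [74 36 36; 36 41 36; 36 36 57]
S = H·P̄·Hᵀ + R = [963 40; 40 405]
K = P̄·Hᵀ·S⁻¹ = [4324/77683 139804/388415; 12223/77683 72606/388415; 16527/77683 4122/77683]
x' − x̄ = [3198228/388415, 3556672/388415, 698100/77683] = K·y
y = (KᵀK)⁻¹·Kᵀ·(x' − x̄) = [38, 17]
z = y + H·x̄ = [38, 17] + [-36, -16] = [2, 1]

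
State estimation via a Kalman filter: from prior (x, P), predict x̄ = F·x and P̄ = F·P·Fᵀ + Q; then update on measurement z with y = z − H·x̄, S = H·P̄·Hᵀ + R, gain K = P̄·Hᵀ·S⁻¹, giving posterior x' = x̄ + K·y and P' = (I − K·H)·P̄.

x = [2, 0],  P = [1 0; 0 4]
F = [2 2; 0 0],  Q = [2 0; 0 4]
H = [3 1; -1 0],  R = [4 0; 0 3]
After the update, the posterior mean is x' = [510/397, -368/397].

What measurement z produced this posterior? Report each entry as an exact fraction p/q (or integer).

z = [2, -3]

x̄ = F·x = [4, 0]
P̄ = F·P·Fᵀ + Q = [22 0; 0 4]
S = H·P̄·Hᵀ + R = [206 -66; -66 25]
K = P̄·Hᵀ·S⁻¹ = [99/397 -88/397; 50/397 132/397]
x' − x̄ = [-1078/397, -368/397] = K·y
y = (KᵀK)⁻¹·Kᵀ·(x' − x̄) = [-10, 1]
z = y + H·x̄ = [-10, 1] + [12, -4] = [2, -3]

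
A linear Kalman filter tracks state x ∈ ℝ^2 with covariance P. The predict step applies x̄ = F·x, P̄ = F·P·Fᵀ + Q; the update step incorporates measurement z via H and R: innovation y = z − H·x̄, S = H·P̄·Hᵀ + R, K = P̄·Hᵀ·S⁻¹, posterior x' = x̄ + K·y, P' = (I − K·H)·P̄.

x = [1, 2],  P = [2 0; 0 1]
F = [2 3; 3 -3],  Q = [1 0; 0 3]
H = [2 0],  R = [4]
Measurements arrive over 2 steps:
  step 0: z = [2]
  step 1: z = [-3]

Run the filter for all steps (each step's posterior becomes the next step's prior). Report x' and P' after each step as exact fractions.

step 0: x̄ = F·x = [8, -3]
step 0: P̄ = F·P·Fᵀ + Q = [18 3; 3 30]
step 0: y = z − H·x̄ = [-14]
step 0: S = H·P̄·Hᵀ + R = [76]
step 0: K = P̄·Hᵀ·S⁻¹ = [9/19; 3/38]
step 0: x' = x̄ + K·y = [26/19, -78/19]
step 0: P' = (I − K·H)·P̄ = [18/19 3/19; 3/19 561/19]
step 1: x̄ = F·x = [-182/19, 312/19]
step 1: P̄ = F·P·Fᵀ + Q = [5176/19 -4932/19; -4932/19 5214/19]
step 1: y = z − H·x̄ = [307/19]
step 1: S = H·P̄·Hᵀ + R = [20780/19]
step 1: K = P̄·Hᵀ·S⁻¹ = [2588/5195; -2466/5195]
step 1: x' = x̄ + K·y = [-7946/5195, 45462/5195]
step 1: P' = (I − K·H)·P̄ = [5176/5195 -4932/5195; -4932/5195 145374/5195]

step 0: x' = [26/19, -78/19], P' = [18/19 3/19; 3/19 561/19]
step 1: x' = [-7946/5195, 45462/5195], P' = [5176/5195 -4932/5195; -4932/5195 145374/5195]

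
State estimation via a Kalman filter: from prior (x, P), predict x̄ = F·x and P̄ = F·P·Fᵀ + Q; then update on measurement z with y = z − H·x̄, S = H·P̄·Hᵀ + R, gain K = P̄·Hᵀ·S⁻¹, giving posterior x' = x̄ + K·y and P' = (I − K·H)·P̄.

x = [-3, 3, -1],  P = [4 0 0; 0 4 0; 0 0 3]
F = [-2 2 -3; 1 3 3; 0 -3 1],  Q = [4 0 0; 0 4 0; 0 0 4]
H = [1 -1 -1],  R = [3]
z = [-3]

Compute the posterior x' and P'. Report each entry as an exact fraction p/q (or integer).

x' = [5/2, 2017/214, -915/214]
P' = [19/2 33/2 -17/2; 33/2 12169/214 -8473/214; -17/2 -8473/214 6801/214]

x̄ = F·x = [15, 3, -10]
P̄ = F·P·Fᵀ + Q = [63 -11 -33; -11 71 -27; -33 -27 43]
y = z − H·x̄ = [-25]
S = H·P̄·Hᵀ + R = [214]
K = P̄·Hᵀ·S⁻¹ = [1/2; -55/214; -49/214]
x' = x̄ + K·y = [5/2, 2017/214, -915/214]
P' = (I − K·H)·P̄ = [19/2 33/2 -17/2; 33/2 12169/214 -8473/214; -17/2 -8473/214 6801/214]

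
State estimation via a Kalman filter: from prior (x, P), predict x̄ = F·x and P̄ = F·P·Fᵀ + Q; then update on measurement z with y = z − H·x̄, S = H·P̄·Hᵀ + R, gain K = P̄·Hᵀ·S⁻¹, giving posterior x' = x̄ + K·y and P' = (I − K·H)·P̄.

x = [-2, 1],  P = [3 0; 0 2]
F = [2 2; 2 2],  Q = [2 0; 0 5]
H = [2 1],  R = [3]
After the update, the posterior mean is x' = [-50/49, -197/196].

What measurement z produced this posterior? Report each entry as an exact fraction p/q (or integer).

z = [-3]

x̄ = F·x = [-2, -2]
P̄ = F·P·Fᵀ + Q = [22 20; 20 25]
S = H·P̄·Hᵀ + R = [196]
K = P̄·Hᵀ·S⁻¹ = [16/49; 65/196]
x' − x̄ = [48/49, 195/196] = K·y
y = (KᵀK)⁻¹·Kᵀ·(x' − x̄) = [3]
z = y + H·x̄ = [3] + [-6] = [-3]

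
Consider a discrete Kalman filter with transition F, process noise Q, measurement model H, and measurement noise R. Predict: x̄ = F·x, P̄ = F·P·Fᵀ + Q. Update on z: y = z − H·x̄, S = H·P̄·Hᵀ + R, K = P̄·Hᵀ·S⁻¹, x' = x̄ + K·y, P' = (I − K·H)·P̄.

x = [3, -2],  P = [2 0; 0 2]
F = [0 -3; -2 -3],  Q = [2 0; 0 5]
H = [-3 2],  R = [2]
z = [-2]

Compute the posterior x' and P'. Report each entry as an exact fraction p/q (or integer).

x̄ = F·x = [6, 0]
P̄ = F·P·Fᵀ + Q = [20 18; 18 31]
y = z − H·x̄ = [16]
S = H·P̄·Hᵀ + R = [90]
K = P̄·Hᵀ·S⁻¹ = [-4/15; 4/45]
x' = x̄ + K·y = [26/15, 64/45]
P' = (I − K·H)·P̄ = [68/5 302/15; 302/15 1363/45]

x' = [26/15, 64/45]
P' = [68/5 302/15; 302/15 1363/45]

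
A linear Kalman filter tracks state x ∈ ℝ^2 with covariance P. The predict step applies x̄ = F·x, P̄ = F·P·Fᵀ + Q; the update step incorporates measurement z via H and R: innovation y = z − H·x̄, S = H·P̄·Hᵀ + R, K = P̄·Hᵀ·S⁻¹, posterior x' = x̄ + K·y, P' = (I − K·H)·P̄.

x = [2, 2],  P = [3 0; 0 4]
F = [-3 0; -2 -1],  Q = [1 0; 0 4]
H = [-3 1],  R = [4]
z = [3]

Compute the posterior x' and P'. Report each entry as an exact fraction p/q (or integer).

x̄ = F·x = [-6, -6]
P̄ = F·P·Fᵀ + Q = [28 18; 18 20]
y = z − H·x̄ = [-9]
S = H·P̄·Hᵀ + R = [168]
K = P̄·Hᵀ·S⁻¹ = [-11/28; -17/84]
x' = x̄ + K·y = [-69/28, -117/28]
P' = (I − K·H)·P̄ = [29/14 65/14; 65/14 551/42]

x' = [-69/28, -117/28]
P' = [29/14 65/14; 65/14 551/42]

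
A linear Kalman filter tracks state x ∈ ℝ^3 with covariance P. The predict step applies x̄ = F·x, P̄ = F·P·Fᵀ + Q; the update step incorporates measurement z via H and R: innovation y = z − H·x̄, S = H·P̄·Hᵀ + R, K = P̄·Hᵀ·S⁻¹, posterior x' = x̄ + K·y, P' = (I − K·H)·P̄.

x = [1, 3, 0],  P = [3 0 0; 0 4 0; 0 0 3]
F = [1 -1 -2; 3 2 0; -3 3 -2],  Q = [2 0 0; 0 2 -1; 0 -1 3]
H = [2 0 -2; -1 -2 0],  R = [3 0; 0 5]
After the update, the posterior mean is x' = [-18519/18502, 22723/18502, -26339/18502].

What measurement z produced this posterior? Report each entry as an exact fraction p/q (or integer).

z = [1, -1]

x̄ = F·x = [-2, 9, 6]
P̄ = F·P·Fᵀ + Q = [21 1 -9; 1 45 -4; -9 -4 78]
S = H·P̄·Hᵀ + R = [471 -80; -80 210]
K = P̄·Hᵀ·S⁻¹ = [1076/9251 -6033/92510; -518/9251 -42061/92510; -3518/9251 -5913/92510]
x' − x̄ = [18485/18502, -143795/18502, -137351/18502] = K·y
y = (KᵀK)⁻¹·Kᵀ·(x' − x̄) = [17, 15]
z = y + H·x̄ = [17, 15] + [-16, -16] = [1, -1]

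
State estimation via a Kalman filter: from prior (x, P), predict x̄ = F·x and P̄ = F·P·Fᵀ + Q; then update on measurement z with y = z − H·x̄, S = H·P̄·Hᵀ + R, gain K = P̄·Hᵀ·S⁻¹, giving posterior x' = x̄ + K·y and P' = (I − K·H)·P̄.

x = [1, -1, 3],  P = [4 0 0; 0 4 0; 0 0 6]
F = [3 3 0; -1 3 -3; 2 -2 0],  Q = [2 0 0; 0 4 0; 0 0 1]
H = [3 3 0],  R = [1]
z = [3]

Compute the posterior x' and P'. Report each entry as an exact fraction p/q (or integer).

x̄ = F·x = [0, -13, 4]
P̄ = F·P·Fᵀ + Q = [74 24 0; 24 98 -32; 0 -32 33]
y = z − H·x̄ = [42]
S = H·P̄·Hᵀ + R = [1981]
K = P̄·Hᵀ·S⁻¹ = [42/283; 366/1981; -96/1981]
x' = x̄ + K·y = [1764/283, -1483/283, 556/283]
P' = (I − K·H)·P̄ = [8594/283 -8580/283 4032/283; -8580/283 60182/1981 -28256/1981; 4032/283 -28256/1981 56157/1981]

x' = [1764/283, -1483/283, 556/283]
P' = [8594/283 -8580/283 4032/283; -8580/283 60182/1981 -28256/1981; 4032/283 -28256/1981 56157/1981]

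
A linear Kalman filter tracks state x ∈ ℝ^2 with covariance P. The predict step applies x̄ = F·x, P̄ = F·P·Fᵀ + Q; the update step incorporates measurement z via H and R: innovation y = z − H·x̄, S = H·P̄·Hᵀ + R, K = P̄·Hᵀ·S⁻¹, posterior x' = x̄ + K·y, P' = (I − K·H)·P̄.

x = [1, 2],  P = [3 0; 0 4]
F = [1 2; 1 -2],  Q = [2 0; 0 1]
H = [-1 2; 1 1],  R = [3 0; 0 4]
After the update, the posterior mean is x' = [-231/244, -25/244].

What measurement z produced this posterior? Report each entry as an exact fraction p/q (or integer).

x̄ = F·x = [5, -3]
P̄ = F·P·Fᵀ + Q = [21 -13; -13 20]
S = H·P̄·Hᵀ + R = [156 6; 6 19]
K = P̄·Hᵀ·S⁻¹ = [-941/2928 255/488; 965/2928 129/488]
x' − x̄ = [-1451/244, 707/244] = K·y
y = (KᵀK)⁻¹·Kᵀ·(x' − x̄) = [12, -4]
z = y + H·x̄ = [12, -4] + [-11, 2] = [1, -2]

z = [1, -2]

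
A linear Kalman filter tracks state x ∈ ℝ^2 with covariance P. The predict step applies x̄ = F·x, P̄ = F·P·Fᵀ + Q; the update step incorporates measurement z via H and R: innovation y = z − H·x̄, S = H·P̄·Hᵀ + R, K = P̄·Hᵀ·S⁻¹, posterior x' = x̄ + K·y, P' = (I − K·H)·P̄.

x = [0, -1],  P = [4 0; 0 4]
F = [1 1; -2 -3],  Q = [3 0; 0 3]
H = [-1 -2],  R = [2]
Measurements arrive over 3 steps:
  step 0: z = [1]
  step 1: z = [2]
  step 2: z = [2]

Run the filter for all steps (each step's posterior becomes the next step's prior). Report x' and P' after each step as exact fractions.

step 0: x' = [7/51, -9/17], P' = [842/153 -50/17; -50/17 35/17]
step 1: x' = [-268/759, -47/69], P' = [3550/759 -54/23; -54/23 227/138]
step 2: x' = [-126334/135633, -43024/135633], P' = [626482/135633 -315398/135633; -315398/135633 222040/135633]

step 0: x̄ = F·x = [-1, 3]
step 0: P̄ = F·P·Fᵀ + Q = [11 -20; -20 55]
step 0: y = z − H·x̄ = [6]
step 0: S = H·P̄·Hᵀ + R = [153]
step 0: K = P̄·Hᵀ·S⁻¹ = [29/153; -10/17]
step 0: x' = x̄ + K·y = [7/51, -9/17]
step 0: P' = (I − K·H)·P̄ = [842/153 -50/17; -50/17 35/17]
step 1: x̄ = F·x = [-20/51, 67/51]
step 1: P̄ = F·P·Fᵀ + Q = [716/153 -379/153; -379/153 1262/153]
step 1: y = z − H·x̄ = [72/17]
step 1: S = H·P̄·Hᵀ + R = [506/17]
step 1: K = P̄·Hᵀ·S⁻¹ = [7/759; -65/138]
step 1: x' = x̄ + K·y = [-268/759, -47/69]
step 1: P' = (I − K·H)·P̄ = [3550/759 -54/23; -54/23 227/138]
step 2: x̄ = F·x = [-785/759, 2087/759]
step 2: P̄ = F·P·Fᵀ + Q = [2341/506 -3871/1518; -3871/1518 12659/1518]
step 2: y = z − H·x̄ = [4907/759]
step 2: S = H·P̄·Hᵀ + R = [45211/1518]
step 2: K = P̄·Hᵀ·S⁻¹ = [719/45211; -21447/45211]
step 2: x' = x̄ + K·y = [-126334/135633, -43024/135633]
step 2: P' = (I − K·H)·P̄ = [626482/135633 -315398/135633; -315398/135633 222040/135633]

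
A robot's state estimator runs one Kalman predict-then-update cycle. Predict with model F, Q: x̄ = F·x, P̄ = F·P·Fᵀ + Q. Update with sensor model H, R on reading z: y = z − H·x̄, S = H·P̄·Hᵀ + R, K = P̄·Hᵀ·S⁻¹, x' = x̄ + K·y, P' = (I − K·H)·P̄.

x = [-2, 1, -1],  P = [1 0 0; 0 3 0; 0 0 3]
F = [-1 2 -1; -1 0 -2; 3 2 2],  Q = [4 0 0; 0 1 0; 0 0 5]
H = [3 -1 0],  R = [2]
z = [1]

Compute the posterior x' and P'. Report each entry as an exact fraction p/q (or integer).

x' = [120/77, 39/11, -582/77]
P' = [271/154 101/22 -405/77; 101/22 301/22 -177/11; -405/77 -177/11 2638/77]

x̄ = F·x = [5, 4, -6]
P̄ = F·P·Fᵀ + Q = [20 7 3; 7 14 -15; 3 -15 38]
y = z − H·x̄ = [-10]
S = H·P̄·Hᵀ + R = [154]
K = P̄·Hᵀ·S⁻¹ = [53/154; 1/22; 12/77]
x' = x̄ + K·y = [120/77, 39/11, -582/77]
P' = (I − K·H)·P̄ = [271/154 101/22 -405/77; 101/22 301/22 -177/11; -405/77 -177/11 2638/77]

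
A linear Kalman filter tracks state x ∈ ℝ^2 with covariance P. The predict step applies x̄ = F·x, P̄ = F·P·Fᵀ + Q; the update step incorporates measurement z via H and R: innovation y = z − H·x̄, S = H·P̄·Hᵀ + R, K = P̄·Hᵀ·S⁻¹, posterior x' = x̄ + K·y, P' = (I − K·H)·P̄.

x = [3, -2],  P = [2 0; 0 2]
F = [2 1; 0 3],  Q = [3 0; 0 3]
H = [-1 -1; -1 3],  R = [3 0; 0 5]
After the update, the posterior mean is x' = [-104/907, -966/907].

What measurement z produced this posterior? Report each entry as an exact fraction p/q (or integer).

x̄ = F·x = [4, -6]
P̄ = F·P·Fᵀ + Q = [13 6; 6 21]
S = H·P̄·Hᵀ + R = [49 -62; -62 171]
K = P̄·Hᵀ·S⁻¹ = [-2939/4535 -933/4535; -1083/4535 1119/4535]
x' − x̄ = [-3732/907, 4476/907] = K·y
y = (KᵀK)⁻¹·Kᵀ·(x' − x̄) = [0, 20]
z = y + H·x̄ = [0, 20] + [2, -22] = [2, -2]

z = [2, -2]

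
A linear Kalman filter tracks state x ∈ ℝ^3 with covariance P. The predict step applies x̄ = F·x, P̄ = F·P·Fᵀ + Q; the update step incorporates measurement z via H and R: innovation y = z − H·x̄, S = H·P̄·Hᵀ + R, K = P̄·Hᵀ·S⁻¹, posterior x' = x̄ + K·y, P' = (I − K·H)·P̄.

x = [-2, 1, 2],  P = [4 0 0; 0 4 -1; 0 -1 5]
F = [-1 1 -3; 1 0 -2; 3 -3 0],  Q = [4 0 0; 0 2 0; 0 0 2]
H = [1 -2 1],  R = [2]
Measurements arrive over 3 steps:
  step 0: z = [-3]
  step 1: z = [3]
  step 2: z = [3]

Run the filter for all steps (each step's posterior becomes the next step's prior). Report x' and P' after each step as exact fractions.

step 0: x' = [-45/41, -192/41, -456/41], P' = [1907/41 680/41 -599/41; 680/41 742/41 768/41; -599/41 768/41 2193/41]
step 1: x' = [1757/61, 2780/183, 812/183], P' = [95756/305 229594/915 171544/915; 229594/915 592756/2745 489856/2745; 171544/915 489856/2745 457786/2745]
step 2: x' = [12946146/456653, 11560107/456653, 11464572/456653], P' = [170737912/456653 125572986/456653 82152094/456653; 125572986/456653 101193814/456653 76984582/456653; 82152094/456653 76984582/456653 71320732/456653]

step 0: x̄ = F·x = [-3, -6, -9]
step 0: P̄ = F·P·Fᵀ + Q = [63 28 -33; 28 26 6; -33 6 74]
step 0: y = z − H·x̄ = [-3]
step 0: S = H·P̄·Hᵀ + R = [41]
step 0: K = P̄·Hᵀ·S⁻¹ = [-26/41; -18/41; 29/41]
step 0: x' = x̄ + K·y = [-45/41, -192/41, -456/41]
step 0: P' = (I − K·H)·P̄ = [1907/41 680/41 -599/41; 680/41 742/41 768/41; -599/41 768/41 2193/41]
step 1: x̄ = F·x = [1221/41, 867/41, 441/41]
step 1: P̄ = F·P·Fᵀ + Q = [12988/41 10994/41 8436/41; 10994/41 13157/41 11883/41; 8436/41 11883/41 11683/41]
step 1: y = z − H·x̄ = [195/41]
step 1: S = H·P̄·Hᵀ + R = [2745/41]
step 1: K = P̄·Hᵀ·S⁻¹ = [-188/915; -3437/2745; -3647/2745]
step 1: x' = x̄ + K·y = [1757/61, 2780/183, 812/183]
step 1: P' = (I − K·H)·P̄ = [95756/305 229594/915 171544/915; 229594/915 592756/2745 489856/2745; 171544/915 489856/2745 457786/2745]
step 2: x̄ = F·x = [-4927/183, 3647/183, 2491/61]
step 2: P̄ = F·P·Fᵀ + Q = [4356706/2745 215870/549 -151324/915; 215870/549 127982/549 24694/183; -151324/915 24694/183 77606/305]
step 2: y = z − H·x̄ = [5297/183]
step 2: S = H·P̄·Hᵀ + R = [913306/2745]
step 2: K = P̄·Hᵀ·S⁻¹ = [872017/456653; 84970/456653; -248169/456653]
step 2: x' = x̄ + K·y = [12946146/456653, 11560107/456653, 11464572/456653]
step 2: P' = (I − K·H)·P̄ = [170737912/456653 125572986/456653 82152094/456653; 125572986/456653 101193814/456653 76984582/456653; 82152094/456653 76984582/456653 71320732/456653]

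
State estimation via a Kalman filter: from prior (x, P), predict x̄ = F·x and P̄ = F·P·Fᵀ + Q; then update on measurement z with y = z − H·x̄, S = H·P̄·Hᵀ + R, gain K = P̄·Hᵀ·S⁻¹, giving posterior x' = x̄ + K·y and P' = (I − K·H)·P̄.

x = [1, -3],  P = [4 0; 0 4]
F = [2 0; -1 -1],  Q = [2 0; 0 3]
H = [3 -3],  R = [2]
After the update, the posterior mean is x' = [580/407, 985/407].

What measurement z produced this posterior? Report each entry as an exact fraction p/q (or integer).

x̄ = F·x = [2, 2]
P̄ = F·P·Fᵀ + Q = [18 -8; -8 11]
S = H·P̄·Hᵀ + R = [407]
K = P̄·Hᵀ·S⁻¹ = [78/407; -57/407]
x' − x̄ = [-234/407, 171/407] = K·y
y = (KᵀK)⁻¹·Kᵀ·(x' − x̄) = [-3]
z = y + H·x̄ = [-3] + [0] = [-3]

z = [-3]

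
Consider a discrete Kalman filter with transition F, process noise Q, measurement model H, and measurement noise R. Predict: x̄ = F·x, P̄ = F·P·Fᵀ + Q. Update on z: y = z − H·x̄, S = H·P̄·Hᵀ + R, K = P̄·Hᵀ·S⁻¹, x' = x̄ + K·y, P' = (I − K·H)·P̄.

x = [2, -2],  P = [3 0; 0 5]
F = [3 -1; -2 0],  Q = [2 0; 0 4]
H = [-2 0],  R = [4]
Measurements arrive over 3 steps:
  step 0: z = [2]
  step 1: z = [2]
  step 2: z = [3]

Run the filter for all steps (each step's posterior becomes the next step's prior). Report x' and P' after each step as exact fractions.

step 0: x' = [-26/35, 22/35], P' = [34/35 -18/35; -18/35 236/35]
step 1: x' = [-164/151, 676/755], P' = [144/151 -48/151; -48/151 4308/755]
step 2: x' = [-23743/14493, 6248/4831], P' = [13738/14493 -1600/4831; -1600/4831 27580/4831]

step 0: x̄ = F·x = [8, -4]
step 0: P̄ = F·P·Fᵀ + Q = [34 -18; -18 16]
step 0: y = z − H·x̄ = [18]
step 0: S = H·P̄·Hᵀ + R = [140]
step 0: K = P̄·Hᵀ·S⁻¹ = [-17/35; 9/35]
step 0: x' = x̄ + K·y = [-26/35, 22/35]
step 0: P' = (I − K·H)·P̄ = [34/35 -18/35; -18/35 236/35]
step 1: x̄ = F·x = [-20/7, 52/35]
step 1: P̄ = F·P·Fᵀ + Q = [144/7 -48/7; -48/7 276/35]
step 1: y = z − H·x̄ = [-26/7]
step 1: S = H·P̄·Hᵀ + R = [604/7]
step 1: K = P̄·Hᵀ·S⁻¹ = [-72/151; 24/151]
step 1: x' = x̄ + K·y = [-164/151, 676/755]
step 1: P' = (I − K·H)·P̄ = [144/151 -48/151; -48/151 4308/755]
step 2: x̄ = F·x = [-3136/755, 328/151]
step 2: P̄ = F·P·Fᵀ + Q = [13738/755 -960/151; -960/151 1180/151]
step 2: y = z − H·x̄ = [-4007/755]
step 2: S = H·P̄·Hᵀ + R = [57972/755]
step 2: K = P̄·Hᵀ·S⁻¹ = [-6869/14493; 800/4831]
step 2: x' = x̄ + K·y = [-23743/14493, 6248/4831]
step 2: P' = (I − K·H)·P̄ = [13738/14493 -1600/4831; -1600/4831 27580/4831]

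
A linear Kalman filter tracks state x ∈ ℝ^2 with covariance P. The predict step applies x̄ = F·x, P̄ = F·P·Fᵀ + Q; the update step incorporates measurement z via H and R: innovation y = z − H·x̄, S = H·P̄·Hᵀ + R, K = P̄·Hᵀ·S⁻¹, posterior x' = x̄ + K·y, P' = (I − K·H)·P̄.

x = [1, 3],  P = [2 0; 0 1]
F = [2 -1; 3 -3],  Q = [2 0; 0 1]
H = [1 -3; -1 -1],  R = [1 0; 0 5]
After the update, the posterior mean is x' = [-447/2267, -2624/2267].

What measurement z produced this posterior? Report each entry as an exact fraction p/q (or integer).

x̄ = F·x = [-1, -6]
P̄ = F·P·Fᵀ + Q = [11 15; 15 28]
S = H·P̄·Hᵀ + R = [174 103; 103 74]
K = P̄·Hᵀ·S⁻¹ = [162/2267 -1022/2267; -677/2267 -375/2267]
x' − x̄ = [1820/2267, 10978/2267] = K·y
y = (KᵀK)⁻¹·Kᵀ·(x' − x̄) = [-14, -4]
z = y + H·x̄ = [-14, -4] + [17, 7] = [3, 3]

z = [3, 3]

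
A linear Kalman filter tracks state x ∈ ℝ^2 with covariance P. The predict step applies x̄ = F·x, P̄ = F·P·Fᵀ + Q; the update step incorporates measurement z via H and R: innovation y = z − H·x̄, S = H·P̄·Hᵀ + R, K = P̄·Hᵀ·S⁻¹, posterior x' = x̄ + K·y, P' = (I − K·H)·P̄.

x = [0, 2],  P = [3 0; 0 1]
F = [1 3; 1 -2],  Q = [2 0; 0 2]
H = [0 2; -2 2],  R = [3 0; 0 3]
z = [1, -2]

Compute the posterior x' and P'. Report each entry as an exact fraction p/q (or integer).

x̄ = F·x = [6, -4]
P̄ = F·P·Fᵀ + Q = [14 -3; -3 9]
y = z − H·x̄ = [9, 18]
S = H·P̄·Hᵀ + R = [39 48; 48 119]
K = P̄·Hᵀ·S⁻¹ = [306/779 -346/779; 330/779 24/779]
x' = x̄ + K·y = [1200/779, 286/779]
P' = (I − K·H)·P̄ = [978/779 459/779; 459/779 495/779]

x' = [1200/779, 286/779]
P' = [978/779 459/779; 459/779 495/779]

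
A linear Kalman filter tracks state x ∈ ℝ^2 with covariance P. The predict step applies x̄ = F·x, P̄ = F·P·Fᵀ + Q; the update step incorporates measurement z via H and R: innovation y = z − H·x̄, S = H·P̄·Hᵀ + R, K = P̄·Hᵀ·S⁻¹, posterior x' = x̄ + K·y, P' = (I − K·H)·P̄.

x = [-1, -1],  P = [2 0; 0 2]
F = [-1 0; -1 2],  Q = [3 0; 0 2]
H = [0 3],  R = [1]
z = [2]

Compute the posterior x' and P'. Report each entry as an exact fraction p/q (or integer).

x̄ = F·x = [1, -1]
P̄ = F·P·Fᵀ + Q = [5 2; 2 12]
y = z − H·x̄ = [5]
S = H·P̄·Hᵀ + R = [109]
K = P̄·Hᵀ·S⁻¹ = [6/109; 36/109]
x' = x̄ + K·y = [139/109, 71/109]
P' = (I − K·H)·P̄ = [509/109 2/109; 2/109 12/109]

x' = [139/109, 71/109]
P' = [509/109 2/109; 2/109 12/109]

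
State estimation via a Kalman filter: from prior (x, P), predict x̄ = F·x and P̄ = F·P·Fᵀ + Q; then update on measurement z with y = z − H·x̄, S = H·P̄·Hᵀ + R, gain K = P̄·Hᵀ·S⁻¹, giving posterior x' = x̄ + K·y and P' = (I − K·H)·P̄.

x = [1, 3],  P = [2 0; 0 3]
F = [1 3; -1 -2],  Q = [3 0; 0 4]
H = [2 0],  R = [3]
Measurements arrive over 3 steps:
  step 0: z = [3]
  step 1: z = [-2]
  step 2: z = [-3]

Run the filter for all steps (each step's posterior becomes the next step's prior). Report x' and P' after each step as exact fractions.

step 0: x̄ = F·x = [10, -7]
step 0: P̄ = F·P·Fᵀ + Q = [32 -20; -20 18]
step 0: y = z − H·x̄ = [-17]
step 0: S = H·P̄·Hᵀ + R = [131]
step 0: K = P̄·Hᵀ·S⁻¹ = [64/131; -40/131]
step 0: x' = x̄ + K·y = [222/131, -237/131]
step 0: P' = (I − K·H)·P̄ = [96/131 -60/131; -60/131 758/131]
step 1: x̄ = F·x = [-489/131, 252/131]
step 1: P̄ = F·P·Fᵀ + Q = [6951/131 -4344/131; -4344/131 3412/131]
step 1: y = z − H·x̄ = [716/131]
step 1: S = H·P̄·Hᵀ + R = [28197/131]
step 1: K = P̄·Hᵀ·S⁻¹ = [4634/9399; -2896/9399]
step 1: x' = x̄ + K·y = [-9757/9399, 2252/9399]
step 1: P' = (I − K·H)·P̄ = [2317/3133 -1448/3133; -1448/3133 17580/3133]
step 2: x̄ = F·x = [-3001/9399, 1751/3133]
step 2: P̄ = F·P·Fᵀ + Q = [161248/3133 -100557/3133; -100557/3133 79377/3133]
step 2: y = z − H·x̄ = [-22195/9399]
step 2: S = H·P̄·Hᵀ + R = [654391/3133]
step 2: K = P̄·Hᵀ·S⁻¹ = [322496/654391; -201114/654391]
step 2: x' = x̄ + K·y = [-970489/654391, 840647/654391]
step 2: P' = (I − K·H)·P̄ = [483744/654391 -301671/654391; -301671/654391 3669567/654391]

step 0: x' = [222/131, -237/131], P' = [96/131 -60/131; -60/131 758/131]
step 1: x' = [-9757/9399, 2252/9399], P' = [2317/3133 -1448/3133; -1448/3133 17580/3133]
step 2: x' = [-970489/654391, 840647/654391], P' = [483744/654391 -301671/654391; -301671/654391 3669567/654391]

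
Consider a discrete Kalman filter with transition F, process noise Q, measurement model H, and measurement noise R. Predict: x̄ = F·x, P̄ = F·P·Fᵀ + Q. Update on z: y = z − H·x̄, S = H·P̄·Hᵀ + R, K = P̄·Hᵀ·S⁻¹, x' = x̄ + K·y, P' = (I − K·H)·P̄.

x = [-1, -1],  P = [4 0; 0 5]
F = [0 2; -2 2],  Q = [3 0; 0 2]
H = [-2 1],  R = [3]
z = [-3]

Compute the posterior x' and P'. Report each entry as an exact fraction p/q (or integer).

x̄ = F·x = [-2, 0]
P̄ = F·P·Fᵀ + Q = [23 20; 20 38]
y = z − H·x̄ = [-7]
S = H·P̄·Hᵀ + R = [53]
K = P̄·Hᵀ·S⁻¹ = [-26/53; -2/53]
x' = x̄ + K·y = [76/53, 14/53]
P' = (I − K·H)·P̄ = [543/53 1008/53; 1008/53 2010/53]

x' = [76/53, 14/53]
P' = [543/53 1008/53; 1008/53 2010/53]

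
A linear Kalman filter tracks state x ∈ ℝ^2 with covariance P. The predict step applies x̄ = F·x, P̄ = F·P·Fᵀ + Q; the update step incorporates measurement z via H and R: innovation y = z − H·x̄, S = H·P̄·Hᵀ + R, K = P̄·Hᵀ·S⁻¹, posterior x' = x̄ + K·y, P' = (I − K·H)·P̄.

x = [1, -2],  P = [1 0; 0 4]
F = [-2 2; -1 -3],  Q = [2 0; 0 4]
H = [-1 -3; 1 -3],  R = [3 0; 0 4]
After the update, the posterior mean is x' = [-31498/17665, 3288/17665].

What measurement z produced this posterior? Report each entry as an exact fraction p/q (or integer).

z = [1, -2]

x̄ = F·x = [-6, 5]
P̄ = F·P·Fᵀ + Q = [22 -22; -22 41]
S = H·P̄·Hᵀ + R = [262 347; 347 527]
K = P̄·Hᵀ·S⁻¹ = [-7348/17665 7788/17665; -2912/17665 -2943/17665]
x' − x̄ = [74492/17665, -85037/17665] = K·y
y = (KᵀK)⁻¹·Kᵀ·(x' − x̄) = [10, 19]
z = y + H·x̄ = [10, 19] + [-9, -21] = [1, -2]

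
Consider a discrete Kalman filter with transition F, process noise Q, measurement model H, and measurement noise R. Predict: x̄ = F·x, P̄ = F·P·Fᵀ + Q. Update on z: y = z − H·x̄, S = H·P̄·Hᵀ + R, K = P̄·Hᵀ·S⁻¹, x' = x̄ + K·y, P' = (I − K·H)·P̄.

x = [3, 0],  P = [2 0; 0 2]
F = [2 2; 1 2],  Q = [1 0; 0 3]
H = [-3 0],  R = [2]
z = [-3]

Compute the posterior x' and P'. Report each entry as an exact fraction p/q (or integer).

x' = [33/31, -15/31]
P' = [34/155 24/155; 24/155 719/155]

x̄ = F·x = [6, 3]
P̄ = F·P·Fᵀ + Q = [17 12; 12 13]
y = z − H·x̄ = [15]
S = H·P̄·Hᵀ + R = [155]
K = P̄·Hᵀ·S⁻¹ = [-51/155; -36/155]
x' = x̄ + K·y = [33/31, -15/31]
P' = (I − K·H)·P̄ = [34/155 24/155; 24/155 719/155]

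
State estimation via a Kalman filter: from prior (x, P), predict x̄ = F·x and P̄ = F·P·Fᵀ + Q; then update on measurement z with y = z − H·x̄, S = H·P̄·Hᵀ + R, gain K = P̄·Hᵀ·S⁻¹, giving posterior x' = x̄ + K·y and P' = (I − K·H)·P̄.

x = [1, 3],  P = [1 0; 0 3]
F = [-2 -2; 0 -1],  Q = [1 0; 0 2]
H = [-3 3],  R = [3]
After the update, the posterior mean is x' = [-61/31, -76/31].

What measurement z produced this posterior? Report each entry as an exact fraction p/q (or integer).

z = [-2]

x̄ = F·x = [-8, -3]
P̄ = F·P·Fᵀ + Q = [17 6; 6 5]
S = H·P̄·Hᵀ + R = [93]
K = P̄·Hᵀ·S⁻¹ = [-11/31; -1/31]
x' − x̄ = [187/31, 17/31] = K·y
y = (KᵀK)⁻¹·Kᵀ·(x' − x̄) = [-17]
z = y + H·x̄ = [-17] + [15] = [-2]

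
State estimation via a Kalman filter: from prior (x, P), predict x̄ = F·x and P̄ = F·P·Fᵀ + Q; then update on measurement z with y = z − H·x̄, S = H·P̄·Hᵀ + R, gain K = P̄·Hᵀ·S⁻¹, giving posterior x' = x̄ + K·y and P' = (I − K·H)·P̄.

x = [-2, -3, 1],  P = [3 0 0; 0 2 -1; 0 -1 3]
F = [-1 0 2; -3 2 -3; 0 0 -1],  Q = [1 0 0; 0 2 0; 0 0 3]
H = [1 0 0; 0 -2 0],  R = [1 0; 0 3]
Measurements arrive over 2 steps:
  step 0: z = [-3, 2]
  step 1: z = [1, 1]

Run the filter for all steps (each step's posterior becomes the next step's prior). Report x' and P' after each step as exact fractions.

step 0: x' = [-11584/4543, -4372/4543, 5219/4543], P' = [4236/4543 -39/4543 -1270/4543; -39/4543 3369/4543 327/4543; -1270/4543 327/4543 14842/4543]
step 1: x' = [973121/661498, -98581/330749, -1140512/3638239], P' = [599187/661498 -9702/330749 -98205/330749; -9702/330749 240108/330749 27414/330749; -98205/330749 27414/330749 11894845/3638239]

step 0: x̄ = F·x = [4, -3, -1]
step 0: P̄ = F·P·Fᵀ + Q = [16 -13 -6; -13 76 11; -6 11 6]
step 0: y = z − H·x̄ = [-7, -4]
step 0: S = H·P̄·Hᵀ + R = [17 26; 26 307]
step 0: K = P̄·Hᵀ·S⁻¹ = [4236/4543 26/4543; -39/4543 -2246/4543; -1270/4543 -218/4543]
step 0: x' = x̄ + K·y = [-11584/4543, -4372/4543, 5219/4543]
step 0: P' = (I − K·H)·P̄ = [4236/4543 -39/4543 -1270/4543; -39/4543 3369/4543 327/4543; -1270/4543 327/4543 14842/4543]
step 1: x̄ = F·x = [286/59, 941/413, -5219/4543]
step 1: P̄ = F·P·Fᵀ + Q = [951/59 -924/59 -402/59; -924/59 15268/413 3642/413; -402/59 3642/413 28471/4543]
step 1: y = z − H·x̄ = [-227/59, 2295/413]
step 1: S = H·P̄·Hᵀ + R = [1010/59 1848/59; 1848/59 62311/413]
step 1: K = P̄·Hᵀ·S⁻¹ = [599187/661498 6468/330749; -9702/330749 -160072/330749; -98205/330749 -18276/330749]
step 1: x' = x̄ + K·y = [973121/661498, -98581/330749, -1140512/3638239]
step 1: P' = (I − K·H)·P̄ = [599187/661498 -9702/330749 -98205/330749; -9702/330749 240108/330749 27414/330749; -98205/330749 27414/330749 11894845/3638239]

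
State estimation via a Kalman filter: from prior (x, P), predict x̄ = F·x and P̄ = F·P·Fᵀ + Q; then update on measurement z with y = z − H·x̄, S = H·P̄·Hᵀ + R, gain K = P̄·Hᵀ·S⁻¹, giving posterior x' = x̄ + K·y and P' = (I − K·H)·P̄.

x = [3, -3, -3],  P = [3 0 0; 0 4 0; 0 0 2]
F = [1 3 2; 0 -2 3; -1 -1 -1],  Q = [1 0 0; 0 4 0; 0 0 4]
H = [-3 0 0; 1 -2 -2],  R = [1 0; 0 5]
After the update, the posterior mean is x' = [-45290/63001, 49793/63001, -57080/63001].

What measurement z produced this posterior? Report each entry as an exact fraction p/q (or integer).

z = [2, -1]

x̄ = F·x = [-12, -3, 3]
P̄ = F·P·Fᵀ + Q = [48 -12 -19; -12 38 2; -19 2 13]
S = H·P̄·Hᵀ + R = [433 -330; -330 397]
K = P̄·Hᵀ·S⁻¹ = [-20868/63001 110/63001; -16068/63001 -27956/63001; 6459/63001 -2407/63001]
x' − x̄ = [710722/63001, 238796/63001, -246083/63001] = K·y
y = (KᵀK)⁻¹·Kᵀ·(x' − x̄) = [-34, 11]
z = y + H·x̄ = [-34, 11] + [36, -12] = [2, -1]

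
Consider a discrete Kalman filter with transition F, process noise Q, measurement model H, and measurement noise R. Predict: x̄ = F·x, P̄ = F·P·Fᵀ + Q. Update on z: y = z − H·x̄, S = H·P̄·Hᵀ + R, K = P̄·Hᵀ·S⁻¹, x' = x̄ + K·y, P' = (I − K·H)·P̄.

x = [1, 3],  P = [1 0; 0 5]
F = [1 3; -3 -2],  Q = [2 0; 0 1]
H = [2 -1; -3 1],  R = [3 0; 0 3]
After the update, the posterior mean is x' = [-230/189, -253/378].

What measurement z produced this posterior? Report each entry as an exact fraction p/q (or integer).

z = [-2, 3]

x̄ = F·x = [10, -9]
P̄ = F·P·Fᵀ + Q = [48 -33; -33 30]
S = H·P̄·Hᵀ + R = [357 -483; -483 663]
K = P̄·Hᵀ·S⁻¹ = [2/189 -7/27; -149/378 -5/54]
x' − x̄ = [-2120/189, 3149/378] = K·y
y = (KᵀK)⁻¹·Kᵀ·(x' − x̄) = [-31, 42]
z = y + H·x̄ = [-31, 42] + [29, -39] = [-2, 3]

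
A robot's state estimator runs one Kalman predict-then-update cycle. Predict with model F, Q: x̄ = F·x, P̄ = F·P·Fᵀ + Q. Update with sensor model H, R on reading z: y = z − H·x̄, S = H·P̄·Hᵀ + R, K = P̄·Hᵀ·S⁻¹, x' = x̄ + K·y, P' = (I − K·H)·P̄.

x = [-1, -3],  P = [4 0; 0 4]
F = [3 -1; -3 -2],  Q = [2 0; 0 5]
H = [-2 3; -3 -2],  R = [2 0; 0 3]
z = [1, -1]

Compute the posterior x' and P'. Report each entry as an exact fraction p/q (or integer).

x̄ = F·x = [0, 9]
P̄ = F·P·Fᵀ + Q = [42 -28; -28 57]
y = z − H·x̄ = [-26, 17]
S = H·P̄·Hᵀ + R = [1019 50; 50 273]
K = P̄·Hᵀ·S⁻¹ = [-42364/275687 -62930/275687; 63471/275687 -41920/275687]
x' = x̄ + K·y = [31654/275687, 118297/275687]
P' = (I − K·H)·P̄ = [56602/275687 9492/275687; 9492/275687 48642/275687]

x' = [31654/275687, 118297/275687]
P' = [56602/275687 9492/275687; 9492/275687 48642/275687]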